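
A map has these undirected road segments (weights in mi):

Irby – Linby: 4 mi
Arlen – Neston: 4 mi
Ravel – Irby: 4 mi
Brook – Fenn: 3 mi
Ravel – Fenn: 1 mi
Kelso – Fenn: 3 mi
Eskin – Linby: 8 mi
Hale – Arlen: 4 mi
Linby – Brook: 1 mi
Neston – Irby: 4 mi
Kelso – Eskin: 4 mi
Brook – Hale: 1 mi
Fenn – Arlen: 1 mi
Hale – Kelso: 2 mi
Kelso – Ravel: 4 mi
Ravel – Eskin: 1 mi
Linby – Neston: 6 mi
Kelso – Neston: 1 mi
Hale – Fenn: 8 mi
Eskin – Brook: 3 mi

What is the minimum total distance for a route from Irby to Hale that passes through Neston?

Shortest Irby→Neston: Irby–Neston = 4
Shortest Neston→Hale: Neston–Kelso–Hale = 3
Total via Neston: 4 + 3 = 7 mi.

7 mi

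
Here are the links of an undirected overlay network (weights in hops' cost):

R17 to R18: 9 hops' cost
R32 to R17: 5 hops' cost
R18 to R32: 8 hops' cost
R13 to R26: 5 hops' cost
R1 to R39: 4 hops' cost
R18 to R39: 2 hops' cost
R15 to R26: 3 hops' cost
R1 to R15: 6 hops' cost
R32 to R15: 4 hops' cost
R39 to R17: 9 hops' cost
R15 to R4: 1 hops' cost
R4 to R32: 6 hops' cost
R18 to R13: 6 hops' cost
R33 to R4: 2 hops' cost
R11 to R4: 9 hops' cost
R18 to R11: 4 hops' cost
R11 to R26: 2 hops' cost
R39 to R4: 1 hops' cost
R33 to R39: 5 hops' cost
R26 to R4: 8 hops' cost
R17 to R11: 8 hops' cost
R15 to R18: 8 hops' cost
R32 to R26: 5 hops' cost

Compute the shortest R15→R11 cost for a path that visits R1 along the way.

Best R15 to R1: R15–R1 costing 6
Best R1 to R11: R1–R39–R18–R11 costing 10
Total via R1: 6 + 10 = 16 hops' cost.

16 hops' cost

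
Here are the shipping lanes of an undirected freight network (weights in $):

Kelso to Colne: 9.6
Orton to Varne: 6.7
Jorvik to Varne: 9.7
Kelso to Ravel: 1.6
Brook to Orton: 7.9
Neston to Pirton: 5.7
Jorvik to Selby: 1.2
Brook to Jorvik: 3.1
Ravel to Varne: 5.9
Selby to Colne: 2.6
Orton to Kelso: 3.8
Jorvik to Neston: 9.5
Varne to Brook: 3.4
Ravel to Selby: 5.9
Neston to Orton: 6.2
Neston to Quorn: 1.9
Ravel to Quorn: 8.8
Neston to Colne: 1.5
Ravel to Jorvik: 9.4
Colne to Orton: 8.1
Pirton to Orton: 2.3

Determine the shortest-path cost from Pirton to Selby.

Compare a few routes:
Pirton–Orton–Kelso–Ravel–Selby: 2.3+3.8+1.6+5.9 = 13.6
Pirton–Orton–Colne–Selby: 2.3+8.1+2.6 = 13
Pirton–Orton–Neston–Colne–Selby: 2.3+6.2+1.5+2.6 = 12.6
Pirton–Neston–Colne–Selby: 5.7+1.5+2.6 = 9.8
The minimum is $9.8 via Pirton–Neston–Colne–Selby.

$9.8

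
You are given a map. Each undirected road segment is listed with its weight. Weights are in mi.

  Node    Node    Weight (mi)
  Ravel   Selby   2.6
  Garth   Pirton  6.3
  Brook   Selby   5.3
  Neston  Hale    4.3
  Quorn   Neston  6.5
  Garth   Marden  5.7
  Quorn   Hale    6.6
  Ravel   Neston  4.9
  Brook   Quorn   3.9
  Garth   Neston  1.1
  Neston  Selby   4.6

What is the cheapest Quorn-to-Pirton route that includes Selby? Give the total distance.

21.2 mi

Shortest Quorn→Selby: Quorn–Brook–Selby = 9.2
Shortest Selby→Pirton: Selby–Neston–Garth–Pirton = 12
Total via Selby: 9.2 + 12 = 21.2 mi.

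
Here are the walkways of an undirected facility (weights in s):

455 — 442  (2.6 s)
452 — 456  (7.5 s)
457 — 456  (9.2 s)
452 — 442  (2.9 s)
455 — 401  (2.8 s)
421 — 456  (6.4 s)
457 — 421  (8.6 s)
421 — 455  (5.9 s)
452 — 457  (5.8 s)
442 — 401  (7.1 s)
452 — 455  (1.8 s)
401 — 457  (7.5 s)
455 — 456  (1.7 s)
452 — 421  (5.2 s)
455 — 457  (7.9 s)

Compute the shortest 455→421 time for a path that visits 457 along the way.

16.2 s

Best 455 to 457: 455–452–457 costing 7.6
Shortest 457→421: 457–421 = 8.6
Total via 457: 7.6 + 8.6 = 16.2 s.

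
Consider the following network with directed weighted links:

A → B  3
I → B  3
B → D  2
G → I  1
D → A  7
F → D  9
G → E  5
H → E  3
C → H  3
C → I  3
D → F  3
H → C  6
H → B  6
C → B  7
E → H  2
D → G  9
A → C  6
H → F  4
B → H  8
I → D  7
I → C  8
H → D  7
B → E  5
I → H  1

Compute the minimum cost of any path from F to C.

22

Settle nodes by increasing distance from F:
F: 0
D: 9  (via F)
A: 16  (via D)
G: 18  (via D)
B: 19  (via A)
I: 19  (via G)
H: 20  (via I)
C: 22  (via A)
Shortest route: F–D–A–C = 22.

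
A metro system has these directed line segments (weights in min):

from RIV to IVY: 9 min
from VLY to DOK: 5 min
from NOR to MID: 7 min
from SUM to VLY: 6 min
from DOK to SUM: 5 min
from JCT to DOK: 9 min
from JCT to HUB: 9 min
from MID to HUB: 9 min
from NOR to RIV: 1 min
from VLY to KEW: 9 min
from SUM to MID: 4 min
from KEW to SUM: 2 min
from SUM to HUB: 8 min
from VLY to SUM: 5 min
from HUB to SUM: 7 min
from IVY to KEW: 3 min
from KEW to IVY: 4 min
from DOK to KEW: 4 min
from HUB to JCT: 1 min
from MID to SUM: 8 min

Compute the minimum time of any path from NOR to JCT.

Candidate routes:
NOR - MID - HUB - JCT: 7+9+1 = 17
NOR - MID - SUM - HUB - JCT: 7+8+8+1 = 24
The minimum is 17 min via NOR - MID - HUB - JCT.

17 min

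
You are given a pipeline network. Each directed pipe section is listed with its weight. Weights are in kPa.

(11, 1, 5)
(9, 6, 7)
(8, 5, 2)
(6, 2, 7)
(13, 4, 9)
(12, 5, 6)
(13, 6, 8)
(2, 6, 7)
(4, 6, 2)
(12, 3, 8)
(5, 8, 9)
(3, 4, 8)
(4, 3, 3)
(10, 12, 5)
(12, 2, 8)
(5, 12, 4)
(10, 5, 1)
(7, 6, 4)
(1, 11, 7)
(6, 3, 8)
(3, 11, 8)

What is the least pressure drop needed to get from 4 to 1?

16 kPa

Enumerating some paths:
4–6–3–11–1: 2+8+8+5 = 23
4–3–11–1: 3+8+5 = 16
Cheapest is 4–3–11–1 at 16 kPa.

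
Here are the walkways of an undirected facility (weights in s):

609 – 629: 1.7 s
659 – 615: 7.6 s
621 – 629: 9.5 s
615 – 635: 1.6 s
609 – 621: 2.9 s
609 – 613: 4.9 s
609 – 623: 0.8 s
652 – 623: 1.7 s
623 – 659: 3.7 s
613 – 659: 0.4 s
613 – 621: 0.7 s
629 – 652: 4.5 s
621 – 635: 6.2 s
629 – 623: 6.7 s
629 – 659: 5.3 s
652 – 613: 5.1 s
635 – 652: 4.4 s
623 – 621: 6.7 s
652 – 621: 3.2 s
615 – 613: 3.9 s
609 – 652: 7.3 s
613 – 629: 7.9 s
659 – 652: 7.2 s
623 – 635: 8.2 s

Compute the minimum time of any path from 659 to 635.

5.9 s

Settle nodes by increasing distance from 659:
659: 0
613: 0.4  (via 659)
621: 1.1  (via 613)
623: 3.7  (via 659)
609: 4  (via 621)
652: 4.3  (via 621)
615: 4.3  (via 613)
629: 5.3  (via 659)
635: 5.9  (via 615)
Shortest route: 659 → 613 → 615 → 635 = 5.9 s.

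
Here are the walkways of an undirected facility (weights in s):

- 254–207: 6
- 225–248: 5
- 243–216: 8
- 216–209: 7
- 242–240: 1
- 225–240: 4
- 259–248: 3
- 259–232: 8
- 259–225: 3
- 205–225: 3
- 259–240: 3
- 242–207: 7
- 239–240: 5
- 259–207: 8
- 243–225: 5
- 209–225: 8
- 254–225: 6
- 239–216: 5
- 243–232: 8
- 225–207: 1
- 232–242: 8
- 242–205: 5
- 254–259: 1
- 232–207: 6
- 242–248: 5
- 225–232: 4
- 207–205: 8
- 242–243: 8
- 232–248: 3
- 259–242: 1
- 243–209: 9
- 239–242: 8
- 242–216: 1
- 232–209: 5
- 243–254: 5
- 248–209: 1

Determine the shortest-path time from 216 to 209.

Candidate routes:
216 → 242 → 259 → 248 → 209: 1+1+3+1 = 6
216 → 242 → 240 → 259 → 248 → 209: 1+1+3+3+1 = 9
216 → 209: 7 = 7
216 → 242 → 248 → 209: 1+5+1 = 7
Cheapest is 216 → 242 → 259 → 248 → 209 at 6 s.

6 s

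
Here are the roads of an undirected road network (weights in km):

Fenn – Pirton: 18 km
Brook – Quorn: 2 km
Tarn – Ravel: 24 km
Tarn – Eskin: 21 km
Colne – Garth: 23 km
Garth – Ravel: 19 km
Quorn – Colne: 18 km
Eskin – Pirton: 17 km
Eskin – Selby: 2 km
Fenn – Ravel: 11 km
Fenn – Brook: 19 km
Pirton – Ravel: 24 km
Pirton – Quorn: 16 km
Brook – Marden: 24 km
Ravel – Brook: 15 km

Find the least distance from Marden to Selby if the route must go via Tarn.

86 km

Shortest Marden→Tarn: Marden–Brook–Ravel–Tarn = 63
Best Tarn to Selby: Tarn–Eskin–Selby costing 23
Total via Tarn: 63 + 23 = 86 km.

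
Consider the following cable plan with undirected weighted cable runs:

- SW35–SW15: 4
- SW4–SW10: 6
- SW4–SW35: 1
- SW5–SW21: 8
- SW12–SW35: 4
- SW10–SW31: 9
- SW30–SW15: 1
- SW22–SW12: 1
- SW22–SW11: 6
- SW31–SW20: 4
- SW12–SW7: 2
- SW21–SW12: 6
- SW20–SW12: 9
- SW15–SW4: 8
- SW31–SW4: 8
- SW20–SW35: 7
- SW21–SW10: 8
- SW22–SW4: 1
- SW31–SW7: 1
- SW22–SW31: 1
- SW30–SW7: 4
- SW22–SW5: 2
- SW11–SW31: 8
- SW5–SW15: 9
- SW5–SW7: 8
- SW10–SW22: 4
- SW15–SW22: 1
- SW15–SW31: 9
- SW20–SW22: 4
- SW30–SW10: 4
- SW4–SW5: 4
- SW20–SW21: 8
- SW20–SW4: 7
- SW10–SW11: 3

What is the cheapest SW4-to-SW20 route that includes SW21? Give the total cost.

Shortest SW4→SW21: SW4–SW22–SW12–SW21 = 8
Best SW21 to SW20: SW21–SW20 costing 8
Total via SW21: 8 + 8 = 16.

16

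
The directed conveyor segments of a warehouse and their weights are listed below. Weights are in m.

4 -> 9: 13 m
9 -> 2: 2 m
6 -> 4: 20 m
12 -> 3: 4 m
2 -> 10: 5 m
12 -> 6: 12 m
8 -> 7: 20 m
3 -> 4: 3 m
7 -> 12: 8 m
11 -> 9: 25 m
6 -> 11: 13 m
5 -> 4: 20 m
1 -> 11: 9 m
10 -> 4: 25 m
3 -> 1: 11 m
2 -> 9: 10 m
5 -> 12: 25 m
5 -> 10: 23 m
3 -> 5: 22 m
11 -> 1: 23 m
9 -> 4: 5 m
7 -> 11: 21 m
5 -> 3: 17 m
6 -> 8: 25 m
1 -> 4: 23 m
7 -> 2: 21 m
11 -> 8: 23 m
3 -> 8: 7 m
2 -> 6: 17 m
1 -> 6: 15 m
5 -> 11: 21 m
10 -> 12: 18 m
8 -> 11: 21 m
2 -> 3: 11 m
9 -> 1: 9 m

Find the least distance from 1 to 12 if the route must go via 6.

68 m

Best 1 to 6: 1–6 costing 15
Best 6 to 12: 6–8–7–12 costing 53
Total via 6: 15 + 53 = 68 m.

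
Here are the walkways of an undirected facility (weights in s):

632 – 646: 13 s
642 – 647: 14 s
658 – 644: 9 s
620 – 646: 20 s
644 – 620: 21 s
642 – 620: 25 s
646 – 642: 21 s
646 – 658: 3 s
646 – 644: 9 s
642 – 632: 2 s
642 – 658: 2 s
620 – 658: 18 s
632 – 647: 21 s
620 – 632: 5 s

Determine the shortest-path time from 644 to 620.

18 s

Settle nodes by increasing distance from 644:
644: 0
646: 9  (via 644)
658: 9  (via 644)
642: 11  (via 658)
632: 13  (via 642)
620: 18  (via 632)
Shortest route: 644 → 658 → 642 → 632 → 620 = 18 s.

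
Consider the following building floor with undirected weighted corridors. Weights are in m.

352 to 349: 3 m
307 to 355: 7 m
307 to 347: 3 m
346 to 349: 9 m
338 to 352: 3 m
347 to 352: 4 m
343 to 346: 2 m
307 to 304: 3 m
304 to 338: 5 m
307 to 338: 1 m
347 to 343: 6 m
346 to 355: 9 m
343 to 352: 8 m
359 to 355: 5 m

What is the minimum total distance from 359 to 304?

15 m

Shortest distances from 359:
359: 0
355: 5  (via 359)
307: 12  (via 355)
338: 13  (via 307)
346: 14  (via 355)
304: 15  (via 307)
Shortest route: 359–355–307–304 = 15 m.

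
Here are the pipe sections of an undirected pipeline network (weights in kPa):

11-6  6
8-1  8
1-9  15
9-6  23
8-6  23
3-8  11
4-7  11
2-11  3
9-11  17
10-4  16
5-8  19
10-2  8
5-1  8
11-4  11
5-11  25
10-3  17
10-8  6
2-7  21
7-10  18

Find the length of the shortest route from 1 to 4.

30 kPa

Candidate routes:
1 → 9 → 11 → 4: 15+17+11 = 43
1 → 8 → 10 → 4: 8+6+16 = 30
1 → 8 → 10 → 2 → 11 → 4: 8+6+8+3+11 = 36
Cheapest is 1 → 8 → 10 → 4 at 30 kPa.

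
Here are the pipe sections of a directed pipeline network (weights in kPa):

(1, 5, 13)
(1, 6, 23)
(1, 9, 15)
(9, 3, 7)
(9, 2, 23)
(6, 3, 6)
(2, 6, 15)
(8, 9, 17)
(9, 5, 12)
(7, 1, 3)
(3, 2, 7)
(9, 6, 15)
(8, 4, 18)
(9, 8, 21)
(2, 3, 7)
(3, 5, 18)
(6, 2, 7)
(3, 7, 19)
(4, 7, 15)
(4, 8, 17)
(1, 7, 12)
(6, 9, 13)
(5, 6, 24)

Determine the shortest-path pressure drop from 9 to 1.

29 kPa

Shortest distances from 9:
9: 0
3: 7  (via 9)
5: 12  (via 9)
2: 14  (via 3)
6: 15  (via 9)
8: 21  (via 9)
7: 26  (via 3)
1: 29  (via 7)
Shortest route: 9–3–7–1 = 29 kPa.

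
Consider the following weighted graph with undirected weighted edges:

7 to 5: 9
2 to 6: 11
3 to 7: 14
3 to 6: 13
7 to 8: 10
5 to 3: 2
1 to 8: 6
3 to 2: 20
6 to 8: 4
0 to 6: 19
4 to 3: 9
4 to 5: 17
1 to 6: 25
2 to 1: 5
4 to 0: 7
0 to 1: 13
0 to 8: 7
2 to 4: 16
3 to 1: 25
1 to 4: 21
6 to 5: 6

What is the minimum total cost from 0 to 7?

17

Settle nodes by increasing distance from 0:
0: 0
4: 7  (via 0)
8: 7  (via 0)
6: 11  (via 8)
1: 13  (via 0)
3: 16  (via 4)
5: 17  (via 6)
7: 17  (via 8)
Shortest route: 0–8–7 = 17.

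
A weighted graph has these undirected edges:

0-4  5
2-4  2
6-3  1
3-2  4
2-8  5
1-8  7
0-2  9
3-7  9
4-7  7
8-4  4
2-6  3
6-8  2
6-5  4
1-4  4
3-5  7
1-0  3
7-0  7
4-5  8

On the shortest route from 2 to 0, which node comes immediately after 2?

Compare a few routes:
2 → 4 → 0: 2+5 = 7
2 → 0: 9 = 9
2 → 6 → 8 → 4 → 0: 3+2+4+5 = 14
2 → 4 → 1 → 0: 2+4+3 = 9
The minimum is 7 via 2 → 4 → 0.
So from 2 the first move is to 4.

4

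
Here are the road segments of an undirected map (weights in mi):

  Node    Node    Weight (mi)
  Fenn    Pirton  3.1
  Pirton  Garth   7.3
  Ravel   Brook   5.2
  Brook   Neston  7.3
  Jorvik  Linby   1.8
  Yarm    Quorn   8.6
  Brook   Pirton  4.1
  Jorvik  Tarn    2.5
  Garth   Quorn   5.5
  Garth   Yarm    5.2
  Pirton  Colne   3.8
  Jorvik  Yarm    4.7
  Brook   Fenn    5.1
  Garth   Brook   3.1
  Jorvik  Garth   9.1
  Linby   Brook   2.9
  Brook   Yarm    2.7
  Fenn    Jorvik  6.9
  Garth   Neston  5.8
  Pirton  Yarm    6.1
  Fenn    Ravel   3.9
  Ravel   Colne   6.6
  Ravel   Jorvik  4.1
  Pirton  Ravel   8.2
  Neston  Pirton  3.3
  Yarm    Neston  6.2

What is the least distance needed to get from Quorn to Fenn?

Running Dijkstra from Quorn:
Quorn: 0
Garth: 5.5  (via Quorn)
Yarm: 8.6  (via Quorn)
Brook: 8.6  (via Garth)
Neston: 11.3  (via Garth)
Linby: 11.5  (via Brook)
Pirton: 12.7  (via Brook)
Jorvik: 13.3  (via Yarm)
Fenn: 13.7  (via Brook)
Shortest route: Quorn–Garth–Brook–Fenn = 13.7 mi.

13.7 mi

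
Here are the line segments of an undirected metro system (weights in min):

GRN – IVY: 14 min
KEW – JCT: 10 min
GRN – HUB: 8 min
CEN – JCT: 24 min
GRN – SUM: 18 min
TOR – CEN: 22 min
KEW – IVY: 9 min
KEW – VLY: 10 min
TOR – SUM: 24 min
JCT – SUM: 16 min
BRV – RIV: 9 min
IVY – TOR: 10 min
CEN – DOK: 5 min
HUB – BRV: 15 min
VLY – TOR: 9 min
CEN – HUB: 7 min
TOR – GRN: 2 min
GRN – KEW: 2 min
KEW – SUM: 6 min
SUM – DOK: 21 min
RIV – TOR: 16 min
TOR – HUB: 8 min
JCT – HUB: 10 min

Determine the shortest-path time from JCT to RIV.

Candidate routes:
JCT → KEW → GRN → TOR → RIV: 10+2+2+16 = 30
JCT → HUB → TOR → RIV: 10+8+16 = 34
The minimum is 30 min via JCT → KEW → GRN → TOR → RIV.

30 min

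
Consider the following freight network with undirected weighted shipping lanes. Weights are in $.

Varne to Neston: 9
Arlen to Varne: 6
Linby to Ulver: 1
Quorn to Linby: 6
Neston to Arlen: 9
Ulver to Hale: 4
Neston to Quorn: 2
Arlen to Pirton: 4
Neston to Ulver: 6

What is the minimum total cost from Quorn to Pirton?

$15

Compare a few routes:
Quorn–Neston–Varne–Arlen–Pirton: 2+9+6+4 = 21
Quorn–Neston–Arlen–Pirton: 2+9+4 = 15
The minimum is $15 via Quorn–Neston–Arlen–Pirton.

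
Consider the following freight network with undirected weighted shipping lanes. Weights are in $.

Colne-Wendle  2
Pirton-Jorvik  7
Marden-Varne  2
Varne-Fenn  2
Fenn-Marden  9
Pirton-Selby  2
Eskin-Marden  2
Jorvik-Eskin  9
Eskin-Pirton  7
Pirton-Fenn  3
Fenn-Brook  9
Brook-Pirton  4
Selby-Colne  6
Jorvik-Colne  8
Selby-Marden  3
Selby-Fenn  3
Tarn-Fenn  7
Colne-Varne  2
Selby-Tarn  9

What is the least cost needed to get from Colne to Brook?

$11

Settle nodes by increasing distance from Colne:
Colne: 0
Wendle: 2  (via Colne)
Varne: 2  (via Colne)
Marden: 4  (via Varne)
Fenn: 4  (via Varne)
Eskin: 6  (via Marden)
Selby: 6  (via Colne)
Pirton: 7  (via Fenn)
Jorvik: 8  (via Colne)
Brook: 11  (via Pirton)
Shortest route: Colne → Varne → Fenn → Pirton → Brook = $11.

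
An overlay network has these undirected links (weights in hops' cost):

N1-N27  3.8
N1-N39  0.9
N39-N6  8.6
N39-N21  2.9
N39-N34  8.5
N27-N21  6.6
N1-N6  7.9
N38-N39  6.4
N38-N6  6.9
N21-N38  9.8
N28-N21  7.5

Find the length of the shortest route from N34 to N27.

Compare a few routes:
N34–N39–N38–N21–N27: 8.5+6.4+9.8+6.6 = 31.3
N34–N39–N1–N27: 8.5+0.9+3.8 = 13.2
N34–N39–N6–N1–N27: 8.5+8.6+7.9+3.8 = 28.8
N34–N39–N21–N27: 8.5+2.9+6.6 = 18
The minimum is 13.2 hops' cost via N34–N39–N1–N27.

13.2 hops' cost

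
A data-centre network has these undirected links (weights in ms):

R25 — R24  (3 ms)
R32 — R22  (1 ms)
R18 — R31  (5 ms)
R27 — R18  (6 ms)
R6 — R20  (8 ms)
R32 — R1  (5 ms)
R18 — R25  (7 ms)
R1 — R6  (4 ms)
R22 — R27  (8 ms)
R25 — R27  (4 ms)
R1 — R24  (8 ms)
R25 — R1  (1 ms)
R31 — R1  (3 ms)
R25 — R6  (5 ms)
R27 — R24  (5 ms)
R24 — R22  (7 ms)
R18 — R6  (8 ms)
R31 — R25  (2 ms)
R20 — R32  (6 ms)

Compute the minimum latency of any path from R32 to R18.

Compare a few routes:
R32 - R22 - R27 - R18: 1+8+6 = 15
R32 - R1 - R25 - R18: 5+1+7 = 13
R32 - R1 - R25 - R27 - R18: 5+1+4+6 = 16
R32 - R1 - R6 - R18: 5+4+8 = 17
Cheapest is R32 - R1 - R25 - R18 at 13 ms.

13 ms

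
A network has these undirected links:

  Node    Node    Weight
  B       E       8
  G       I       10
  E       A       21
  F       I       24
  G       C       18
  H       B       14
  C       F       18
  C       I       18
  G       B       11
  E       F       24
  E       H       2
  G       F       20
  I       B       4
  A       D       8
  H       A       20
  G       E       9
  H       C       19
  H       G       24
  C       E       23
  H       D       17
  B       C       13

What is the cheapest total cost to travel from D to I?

Settle nodes by increasing distance from D:
D: 0
A: 8  (via D)
H: 17  (via D)
E: 19  (via H)
B: 27  (via E)
G: 28  (via E)
I: 31  (via B)
Shortest route: D–H–E–B–I = 31.

31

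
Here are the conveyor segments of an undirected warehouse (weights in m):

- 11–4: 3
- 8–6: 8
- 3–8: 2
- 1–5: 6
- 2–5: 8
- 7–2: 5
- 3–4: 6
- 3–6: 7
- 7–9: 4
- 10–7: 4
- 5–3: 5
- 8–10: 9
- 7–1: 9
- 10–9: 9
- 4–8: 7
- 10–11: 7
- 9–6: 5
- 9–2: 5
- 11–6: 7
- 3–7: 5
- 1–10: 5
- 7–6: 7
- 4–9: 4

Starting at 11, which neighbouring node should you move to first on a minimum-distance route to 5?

4

Compare a few routes:
11 - 4 - 3 - 5: 3+6+5 = 14
11 - 4 - 8 - 3 - 5: 3+7+2+5 = 17
The minimum is 14 m via 11 - 4 - 3 - 5.
So from 11 the first move is to 4.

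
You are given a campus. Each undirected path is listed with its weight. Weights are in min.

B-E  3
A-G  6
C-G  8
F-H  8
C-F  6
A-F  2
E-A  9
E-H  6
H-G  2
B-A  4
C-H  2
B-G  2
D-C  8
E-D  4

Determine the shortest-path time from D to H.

Settle nodes by increasing distance from D:
D: 0
E: 4  (via D)
B: 7  (via E)
C: 8  (via D)
G: 9  (via B)
H: 10  (via E)
Shortest route: D → E → H = 10 min.

10 min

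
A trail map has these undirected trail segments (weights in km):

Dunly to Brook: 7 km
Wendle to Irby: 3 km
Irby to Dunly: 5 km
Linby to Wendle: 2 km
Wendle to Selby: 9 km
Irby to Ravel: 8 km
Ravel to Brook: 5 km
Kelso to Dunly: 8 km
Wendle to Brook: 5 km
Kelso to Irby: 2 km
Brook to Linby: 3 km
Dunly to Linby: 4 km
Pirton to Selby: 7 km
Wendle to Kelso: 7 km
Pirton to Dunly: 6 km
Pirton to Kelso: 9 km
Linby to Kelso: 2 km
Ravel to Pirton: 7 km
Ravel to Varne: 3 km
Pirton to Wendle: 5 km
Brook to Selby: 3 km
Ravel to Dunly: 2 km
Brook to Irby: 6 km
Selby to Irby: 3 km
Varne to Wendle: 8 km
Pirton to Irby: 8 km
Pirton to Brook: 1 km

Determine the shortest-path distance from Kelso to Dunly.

Candidate routes:
Kelso–Irby–Dunly: 2+5 = 7
Kelso–Linby–Dunly: 2+4 = 6
Cheapest is Kelso–Linby–Dunly at 6 km.

6 km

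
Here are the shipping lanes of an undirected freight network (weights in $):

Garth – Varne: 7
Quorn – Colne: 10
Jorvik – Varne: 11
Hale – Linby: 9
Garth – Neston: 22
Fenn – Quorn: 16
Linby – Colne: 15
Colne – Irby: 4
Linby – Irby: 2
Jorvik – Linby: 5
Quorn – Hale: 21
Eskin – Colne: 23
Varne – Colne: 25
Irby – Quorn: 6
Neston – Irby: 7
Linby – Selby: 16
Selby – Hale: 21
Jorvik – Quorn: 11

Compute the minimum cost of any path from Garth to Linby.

$23

Compare a few routes:
Garth → Varne → Colne → Irby → Linby: 7+25+4+2 = 38
Garth → Varne → Jorvik → Linby: 7+11+5 = 23
Garth → Varne → Jorvik → Quorn → Irby → Linby: 7+11+11+6+2 = 37
Garth → Neston → Irby → Linby: 22+7+2 = 31
Cheapest is Garth → Varne → Jorvik → Linby at $23.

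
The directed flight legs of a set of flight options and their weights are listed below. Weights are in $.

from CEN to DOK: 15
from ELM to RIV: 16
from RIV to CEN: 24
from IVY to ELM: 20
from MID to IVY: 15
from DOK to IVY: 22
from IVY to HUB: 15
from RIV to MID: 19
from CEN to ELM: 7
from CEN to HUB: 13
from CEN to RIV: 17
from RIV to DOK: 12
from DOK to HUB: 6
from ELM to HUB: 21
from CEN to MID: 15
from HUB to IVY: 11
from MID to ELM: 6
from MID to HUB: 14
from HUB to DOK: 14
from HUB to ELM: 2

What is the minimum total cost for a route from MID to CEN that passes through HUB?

Best MID to HUB: MID → HUB costing 14
Shortest HUB→CEN: HUB → ELM → RIV → CEN = 42
Total via HUB: 14 + 42 = $56.

$56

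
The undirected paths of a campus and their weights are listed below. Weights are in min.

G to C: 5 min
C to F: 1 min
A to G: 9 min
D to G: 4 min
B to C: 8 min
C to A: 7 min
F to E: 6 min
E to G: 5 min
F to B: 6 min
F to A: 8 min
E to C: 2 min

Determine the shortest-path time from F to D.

10 min

Running Dijkstra from F:
F: 0
C: 1  (via F)
E: 3  (via C)
B: 6  (via F)
G: 6  (via C)
A: 8  (via F)
D: 10  (via G)
Shortest route: F → C → G → D = 10 min.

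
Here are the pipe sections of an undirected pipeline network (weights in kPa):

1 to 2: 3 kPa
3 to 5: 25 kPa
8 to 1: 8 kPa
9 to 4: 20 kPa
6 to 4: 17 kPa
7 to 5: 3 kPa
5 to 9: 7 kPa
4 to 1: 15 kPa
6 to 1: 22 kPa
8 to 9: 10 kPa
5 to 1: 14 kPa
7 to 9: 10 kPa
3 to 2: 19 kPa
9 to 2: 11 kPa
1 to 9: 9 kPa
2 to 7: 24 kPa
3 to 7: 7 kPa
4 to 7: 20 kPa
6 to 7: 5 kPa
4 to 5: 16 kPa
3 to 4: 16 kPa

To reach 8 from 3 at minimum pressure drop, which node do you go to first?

Candidate routes:
3 → 7 → 5 → 1 → 8: 7+3+14+8 = 32
3 → 7 → 9 → 8: 7+10+10 = 27
3 → 2 → 1 → 8: 19+3+8 = 30
Cheapest is 3 → 7 → 9 → 8 at 27 kPa.
So from 3 the first move is to 7.

7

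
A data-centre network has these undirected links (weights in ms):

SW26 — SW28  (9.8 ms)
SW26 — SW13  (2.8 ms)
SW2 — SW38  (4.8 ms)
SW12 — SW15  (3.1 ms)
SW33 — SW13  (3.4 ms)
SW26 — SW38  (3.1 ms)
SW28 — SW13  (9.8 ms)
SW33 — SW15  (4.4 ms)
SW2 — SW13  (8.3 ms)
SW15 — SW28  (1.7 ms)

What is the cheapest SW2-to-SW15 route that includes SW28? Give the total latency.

Shortest SW2→SW28: SW2–SW38–SW26–SW28 = 17.7
Best SW28 to SW15: SW28–SW15 costing 1.7
Total via SW28: 17.7 + 1.7 = 19.4 ms.

19.4 ms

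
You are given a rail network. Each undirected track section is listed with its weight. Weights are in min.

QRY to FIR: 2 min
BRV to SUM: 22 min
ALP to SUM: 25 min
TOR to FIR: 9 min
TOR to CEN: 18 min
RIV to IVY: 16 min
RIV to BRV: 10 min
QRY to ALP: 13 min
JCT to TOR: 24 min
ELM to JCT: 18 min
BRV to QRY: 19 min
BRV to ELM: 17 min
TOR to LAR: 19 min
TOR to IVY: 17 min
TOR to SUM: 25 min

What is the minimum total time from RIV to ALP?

42 min

Settle nodes by increasing distance from RIV:
RIV: 0
BRV: 10  (via RIV)
IVY: 16  (via RIV)
ELM: 27  (via BRV)
QRY: 29  (via BRV)
FIR: 31  (via QRY)
SUM: 32  (via BRV)
TOR: 33  (via IVY)
ALP: 42  (via QRY)
Shortest route: RIV–BRV–QRY–ALP = 42 min.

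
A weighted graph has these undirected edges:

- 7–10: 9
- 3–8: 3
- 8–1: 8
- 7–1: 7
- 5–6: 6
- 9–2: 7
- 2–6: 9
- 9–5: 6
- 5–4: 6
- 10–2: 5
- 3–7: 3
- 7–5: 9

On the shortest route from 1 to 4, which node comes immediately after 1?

Candidate routes:
1–7–5–4: 7+9+6 = 22
1–7–10–2–6–5–4: 7+9+5+9+6+6 = 42
1–7–10–2–9–5–4: 7+9+5+7+6+6 = 40
1–8–3–7–5–4: 8+3+3+9+6 = 29
Cheapest is 1–7–5–4 at 22.
So from 1 the first move is to 7.

7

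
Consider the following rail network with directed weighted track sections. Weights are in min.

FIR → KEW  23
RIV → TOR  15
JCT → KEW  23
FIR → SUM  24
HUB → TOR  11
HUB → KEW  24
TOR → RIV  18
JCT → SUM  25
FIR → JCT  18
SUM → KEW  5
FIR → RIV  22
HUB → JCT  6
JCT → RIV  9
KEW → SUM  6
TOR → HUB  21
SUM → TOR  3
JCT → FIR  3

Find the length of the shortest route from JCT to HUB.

Compare a few routes:
JCT → RIV → TOR → HUB: 9+15+21 = 45
JCT → SUM → TOR → HUB: 25+3+21 = 49
The minimum is 45 min via JCT → RIV → TOR → HUB.

45 min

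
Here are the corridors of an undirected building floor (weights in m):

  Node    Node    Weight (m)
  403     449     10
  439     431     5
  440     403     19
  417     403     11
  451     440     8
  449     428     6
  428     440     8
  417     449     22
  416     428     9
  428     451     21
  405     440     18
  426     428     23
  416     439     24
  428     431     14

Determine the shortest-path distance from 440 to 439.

Compare a few routes:
440 → 428 → 431 → 439: 8+14+5 = 27
440 → 428 → 416 → 439: 8+9+24 = 41
440 → 451 → 428 → 431 → 439: 8+21+14+5 = 48
Cheapest is 440 → 428 → 431 → 439 at 27 m.

27 m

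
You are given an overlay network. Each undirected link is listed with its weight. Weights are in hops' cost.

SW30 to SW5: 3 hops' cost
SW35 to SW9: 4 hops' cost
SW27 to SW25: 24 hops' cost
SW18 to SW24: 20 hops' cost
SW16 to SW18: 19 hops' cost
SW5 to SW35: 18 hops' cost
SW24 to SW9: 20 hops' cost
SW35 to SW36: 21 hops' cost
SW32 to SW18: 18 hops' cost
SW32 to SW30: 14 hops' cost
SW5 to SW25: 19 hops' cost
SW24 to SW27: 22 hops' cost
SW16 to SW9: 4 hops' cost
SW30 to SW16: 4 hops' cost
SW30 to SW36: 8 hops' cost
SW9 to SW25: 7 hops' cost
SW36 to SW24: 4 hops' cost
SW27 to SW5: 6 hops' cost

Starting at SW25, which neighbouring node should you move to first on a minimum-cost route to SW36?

Compare a few routes:
SW25–SW9–SW24–SW36: 7+20+4 = 31
SW25–SW5–SW30–SW36: 19+3+8 = 30
SW25–SW9–SW35–SW36: 7+4+21 = 32
SW25–SW9–SW16–SW30–SW36: 7+4+4+8 = 23
Cheapest is SW25–SW9–SW16–SW30–SW36 at 23 hops' cost.
So from SW25 the first move is to SW9.

SW9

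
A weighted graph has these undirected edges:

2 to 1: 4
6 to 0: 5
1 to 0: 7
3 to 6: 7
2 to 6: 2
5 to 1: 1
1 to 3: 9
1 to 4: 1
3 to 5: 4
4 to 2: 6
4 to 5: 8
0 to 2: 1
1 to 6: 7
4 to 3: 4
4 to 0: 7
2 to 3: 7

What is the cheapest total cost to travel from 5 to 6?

7

Shortest distances from 5:
5: 0
1: 1  (via 5)
4: 2  (via 1)
3: 4  (via 5)
2: 5  (via 1)
0: 6  (via 2)
6: 7  (via 2)
Shortest route: 5–1–2–6 = 7.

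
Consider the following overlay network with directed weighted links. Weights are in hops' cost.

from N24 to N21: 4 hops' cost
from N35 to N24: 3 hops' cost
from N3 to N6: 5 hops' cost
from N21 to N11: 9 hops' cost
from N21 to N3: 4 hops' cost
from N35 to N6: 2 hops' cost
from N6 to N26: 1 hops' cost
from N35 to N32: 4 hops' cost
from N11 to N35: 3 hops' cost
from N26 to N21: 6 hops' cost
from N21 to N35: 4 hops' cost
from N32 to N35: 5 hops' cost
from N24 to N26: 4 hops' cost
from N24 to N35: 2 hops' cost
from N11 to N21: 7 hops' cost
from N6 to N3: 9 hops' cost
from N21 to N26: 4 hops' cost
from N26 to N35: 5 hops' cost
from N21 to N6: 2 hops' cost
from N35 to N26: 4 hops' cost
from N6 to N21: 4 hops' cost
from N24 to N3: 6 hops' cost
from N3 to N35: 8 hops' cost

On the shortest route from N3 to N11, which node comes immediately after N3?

Enumerating some paths:
N3 → N6 → N26 → N21 → N11: 5+1+6+9 = 21
N3 → N6 → N21 → N11: 5+4+9 = 18
Cheapest is N3 → N6 → N21 → N11 at 18 hops' cost.
So from N3 the first move is to N6.

N6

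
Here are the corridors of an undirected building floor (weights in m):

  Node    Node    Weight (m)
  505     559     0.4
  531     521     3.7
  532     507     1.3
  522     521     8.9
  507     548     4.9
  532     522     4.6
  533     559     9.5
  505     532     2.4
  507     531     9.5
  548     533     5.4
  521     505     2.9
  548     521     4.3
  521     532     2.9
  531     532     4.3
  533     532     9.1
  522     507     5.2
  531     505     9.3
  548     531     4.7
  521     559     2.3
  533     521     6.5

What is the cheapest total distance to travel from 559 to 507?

4.1 m

Compare a few routes:
559–521–532–507: 2.3+2.9+1.3 = 6.5
559–505–532–507: 0.4+2.4+1.3 = 4.1
Cheapest is 559–505–532–507 at 4.1 m.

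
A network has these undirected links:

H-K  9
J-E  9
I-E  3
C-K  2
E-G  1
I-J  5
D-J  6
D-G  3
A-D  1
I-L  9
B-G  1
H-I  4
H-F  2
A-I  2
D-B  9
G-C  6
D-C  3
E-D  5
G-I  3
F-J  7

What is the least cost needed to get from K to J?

11

Settle nodes by increasing distance from K:
K: 0
C: 2  (via K)
D: 5  (via C)
A: 6  (via D)
G: 8  (via C)
I: 8  (via A)
B: 9  (via G)
E: 9  (via G)
H: 9  (via K)
F: 11  (via H)
J: 11  (via D)
Shortest route: K–C–D–J = 11.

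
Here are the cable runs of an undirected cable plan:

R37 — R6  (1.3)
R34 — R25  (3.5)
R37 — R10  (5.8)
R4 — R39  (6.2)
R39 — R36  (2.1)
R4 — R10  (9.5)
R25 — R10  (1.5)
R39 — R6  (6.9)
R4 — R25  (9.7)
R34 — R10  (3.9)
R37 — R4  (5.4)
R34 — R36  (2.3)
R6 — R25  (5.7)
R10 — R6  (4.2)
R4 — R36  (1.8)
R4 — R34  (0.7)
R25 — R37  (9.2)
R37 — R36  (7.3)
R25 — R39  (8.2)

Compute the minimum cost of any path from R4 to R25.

4.2

Enumerating some paths:
R4 → R34 → R25: 0.7+3.5 = 4.2
R4 → R34 → R10 → R25: 0.7+3.9+1.5 = 6.1
The minimum is 4.2 via R4 → R34 → R25.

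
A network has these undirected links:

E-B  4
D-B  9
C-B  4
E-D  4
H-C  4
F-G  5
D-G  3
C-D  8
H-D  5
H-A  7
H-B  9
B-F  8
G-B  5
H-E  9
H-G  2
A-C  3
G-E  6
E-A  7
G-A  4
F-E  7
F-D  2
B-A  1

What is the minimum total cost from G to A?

4

Enumerating some paths:
G–A: 4 = 4
G–B–A: 5+1 = 6
Cheapest is G–A at 4.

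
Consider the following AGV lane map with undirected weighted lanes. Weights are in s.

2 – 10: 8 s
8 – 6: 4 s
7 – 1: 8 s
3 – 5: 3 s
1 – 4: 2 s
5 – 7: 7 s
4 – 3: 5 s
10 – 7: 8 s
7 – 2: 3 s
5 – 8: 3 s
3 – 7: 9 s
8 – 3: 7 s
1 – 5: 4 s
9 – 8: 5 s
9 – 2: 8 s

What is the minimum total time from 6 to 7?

14 s

Compare a few routes:
6 - 8 - 5 - 7: 4+3+7 = 14
6 - 8 - 5 - 3 - 7: 4+3+3+9 = 19
Cheapest is 6 - 8 - 5 - 7 at 14 s.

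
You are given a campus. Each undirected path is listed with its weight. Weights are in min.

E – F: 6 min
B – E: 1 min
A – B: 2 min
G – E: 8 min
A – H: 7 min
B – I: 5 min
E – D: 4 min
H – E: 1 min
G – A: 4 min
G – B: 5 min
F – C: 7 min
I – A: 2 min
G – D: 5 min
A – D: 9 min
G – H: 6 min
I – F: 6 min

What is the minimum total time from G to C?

19 min

Enumerating some paths:
G → H → E → F → C: 6+1+6+7 = 20
G → B → E → F → C: 5+1+6+7 = 19
The minimum is 19 min via G → B → E → F → C.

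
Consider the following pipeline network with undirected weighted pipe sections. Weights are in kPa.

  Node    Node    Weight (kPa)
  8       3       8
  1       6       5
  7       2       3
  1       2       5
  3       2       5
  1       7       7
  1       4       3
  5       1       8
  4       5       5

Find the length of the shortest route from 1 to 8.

18 kPa

Settle nodes by increasing distance from 1:
1: 0
4: 3  (via 1)
2: 5  (via 1)
6: 5  (via 1)
7: 7  (via 1)
5: 8  (via 1)
3: 10  (via 2)
8: 18  (via 3)
Shortest route: 1 → 2 → 3 → 8 = 18 kPa.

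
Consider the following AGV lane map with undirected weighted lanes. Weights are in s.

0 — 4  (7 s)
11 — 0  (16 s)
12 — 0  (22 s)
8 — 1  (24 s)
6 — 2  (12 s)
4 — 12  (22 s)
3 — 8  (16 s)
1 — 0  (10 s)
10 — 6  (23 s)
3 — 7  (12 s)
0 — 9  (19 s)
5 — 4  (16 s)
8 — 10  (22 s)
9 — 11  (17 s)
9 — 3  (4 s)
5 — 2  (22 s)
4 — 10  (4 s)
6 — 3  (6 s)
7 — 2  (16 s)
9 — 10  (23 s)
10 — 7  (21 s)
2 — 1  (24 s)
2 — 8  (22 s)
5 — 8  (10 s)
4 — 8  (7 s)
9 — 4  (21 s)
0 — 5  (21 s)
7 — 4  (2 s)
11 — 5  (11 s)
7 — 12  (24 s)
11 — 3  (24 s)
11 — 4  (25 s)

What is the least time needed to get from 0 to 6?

27 s

Running Dijkstra from 0:
0: 0
4: 7  (via 0)
7: 9  (via 4)
1: 10  (via 0)
10: 11  (via 4)
8: 14  (via 4)
11: 16  (via 0)
9: 19  (via 0)
3: 21  (via 7)
5: 21  (via 0)
12: 22  (via 0)
2: 25  (via 7)
6: 27  (via 3)
Shortest route: 0–4–7–3–6 = 27 s.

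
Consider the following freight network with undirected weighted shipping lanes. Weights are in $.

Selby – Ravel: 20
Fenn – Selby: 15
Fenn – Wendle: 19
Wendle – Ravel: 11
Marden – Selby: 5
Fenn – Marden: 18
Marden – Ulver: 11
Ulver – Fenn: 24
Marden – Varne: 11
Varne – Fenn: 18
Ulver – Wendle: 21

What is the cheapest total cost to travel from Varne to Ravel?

$36

Running Dijkstra from Varne:
Varne: 0
Marden: 11  (via Varne)
Selby: 16  (via Marden)
Fenn: 18  (via Varne)
Ulver: 22  (via Marden)
Ravel: 36  (via Selby)
Shortest route: Varne → Marden → Selby → Ravel = $36.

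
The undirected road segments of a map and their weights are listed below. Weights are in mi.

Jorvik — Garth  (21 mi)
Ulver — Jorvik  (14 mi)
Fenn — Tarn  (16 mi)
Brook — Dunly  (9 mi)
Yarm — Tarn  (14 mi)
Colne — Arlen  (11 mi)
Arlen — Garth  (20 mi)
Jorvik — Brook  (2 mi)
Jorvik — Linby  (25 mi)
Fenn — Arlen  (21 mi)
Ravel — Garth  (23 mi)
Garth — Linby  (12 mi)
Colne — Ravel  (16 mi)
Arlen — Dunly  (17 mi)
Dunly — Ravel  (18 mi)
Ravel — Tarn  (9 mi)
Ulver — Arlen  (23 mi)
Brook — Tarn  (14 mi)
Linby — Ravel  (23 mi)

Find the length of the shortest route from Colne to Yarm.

39 mi

Compare a few routes:
Colne → Ravel → Tarn → Yarm: 16+9+14 = 39
Colne → Arlen → Dunly → Brook → Tarn → Yarm: 11+17+9+14+14 = 65
Colne → Arlen → Fenn → Tarn → Yarm: 11+21+16+14 = 62
The minimum is 39 mi via Colne → Ravel → Tarn → Yarm.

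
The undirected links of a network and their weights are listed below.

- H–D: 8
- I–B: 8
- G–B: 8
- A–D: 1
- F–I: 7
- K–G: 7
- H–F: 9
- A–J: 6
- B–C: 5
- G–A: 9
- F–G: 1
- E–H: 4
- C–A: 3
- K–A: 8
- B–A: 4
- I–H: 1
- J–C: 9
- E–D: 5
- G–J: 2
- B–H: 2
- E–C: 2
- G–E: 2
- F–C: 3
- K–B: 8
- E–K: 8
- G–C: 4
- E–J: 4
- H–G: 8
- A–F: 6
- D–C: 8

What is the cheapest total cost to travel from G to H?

Compare a few routes:
G → H: 8 = 8
G → E → H: 2+4 = 6
The minimum is 6 via G → E → H.

6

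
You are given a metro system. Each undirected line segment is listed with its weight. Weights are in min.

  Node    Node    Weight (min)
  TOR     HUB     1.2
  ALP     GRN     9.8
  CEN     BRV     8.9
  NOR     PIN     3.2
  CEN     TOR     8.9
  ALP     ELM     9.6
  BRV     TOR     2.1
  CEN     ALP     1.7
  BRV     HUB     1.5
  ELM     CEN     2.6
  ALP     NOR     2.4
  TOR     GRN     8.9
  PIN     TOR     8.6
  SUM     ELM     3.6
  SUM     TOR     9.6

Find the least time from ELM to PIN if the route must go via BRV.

Shortest ELM→BRV: ELM → CEN → BRV = 11.5
Shortest BRV→PIN: BRV → TOR → PIN = 10.7
Total via BRV: 11.5 + 10.7 = 22.2 min.

22.2 min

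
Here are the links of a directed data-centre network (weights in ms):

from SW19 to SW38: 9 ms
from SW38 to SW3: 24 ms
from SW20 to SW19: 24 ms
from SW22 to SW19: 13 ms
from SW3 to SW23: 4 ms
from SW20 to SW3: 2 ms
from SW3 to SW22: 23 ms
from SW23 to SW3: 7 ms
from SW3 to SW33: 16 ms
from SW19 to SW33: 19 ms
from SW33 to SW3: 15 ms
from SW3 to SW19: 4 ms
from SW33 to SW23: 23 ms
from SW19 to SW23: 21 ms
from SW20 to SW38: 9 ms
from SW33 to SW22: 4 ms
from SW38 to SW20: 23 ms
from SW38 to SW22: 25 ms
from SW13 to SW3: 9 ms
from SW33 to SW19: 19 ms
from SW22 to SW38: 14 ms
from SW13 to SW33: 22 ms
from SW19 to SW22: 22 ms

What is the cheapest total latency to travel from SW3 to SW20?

Candidate routes:
SW3 → SW19 → SW22 → SW38 → SW20: 4+22+14+23 = 63
SW3 → SW19 → SW38 → SW20: 4+9+23 = 36
SW3 → SW22 → SW38 → SW20: 23+14+23 = 60
SW3 → SW33 → SW22 → SW38 → SW20: 16+4+14+23 = 57
Cheapest is SW3 → SW19 → SW38 → SW20 at 36 ms.

36 ms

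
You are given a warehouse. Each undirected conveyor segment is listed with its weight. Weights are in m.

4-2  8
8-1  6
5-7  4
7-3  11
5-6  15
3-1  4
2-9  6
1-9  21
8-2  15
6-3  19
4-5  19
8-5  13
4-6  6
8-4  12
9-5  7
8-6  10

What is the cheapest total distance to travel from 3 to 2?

Running Dijkstra from 3:
3: 0
1: 4  (via 3)
8: 10  (via 1)
7: 11  (via 3)
5: 15  (via 7)
6: 19  (via 3)
4: 22  (via 8)
9: 22  (via 5)
2: 25  (via 8)
Shortest route: 3–1–8–2 = 25 m.

25 m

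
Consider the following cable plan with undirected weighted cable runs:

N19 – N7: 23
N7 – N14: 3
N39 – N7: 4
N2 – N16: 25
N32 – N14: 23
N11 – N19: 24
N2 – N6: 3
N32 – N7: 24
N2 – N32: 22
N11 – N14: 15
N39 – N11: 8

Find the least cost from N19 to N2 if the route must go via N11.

Shortest N19→N11: N19–N11 = 24
Best N11 to N2: N11–N39–N7–N32–N2 costing 58
Total via N11: 24 + 58 = 82.

82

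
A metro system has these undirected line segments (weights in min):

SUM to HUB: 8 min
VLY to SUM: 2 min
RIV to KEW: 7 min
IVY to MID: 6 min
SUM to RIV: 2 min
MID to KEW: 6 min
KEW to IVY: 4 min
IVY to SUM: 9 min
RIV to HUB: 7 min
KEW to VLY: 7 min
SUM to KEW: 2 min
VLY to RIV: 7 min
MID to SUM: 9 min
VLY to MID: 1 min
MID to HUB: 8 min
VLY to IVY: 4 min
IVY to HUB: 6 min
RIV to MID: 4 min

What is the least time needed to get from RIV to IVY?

Shortest distances from RIV:
RIV: 0
SUM: 2  (via RIV)
KEW: 4  (via SUM)
MID: 4  (via RIV)
VLY: 4  (via SUM)
HUB: 7  (via RIV)
IVY: 8  (via KEW)
Shortest route: RIV–SUM–KEW–IVY = 8 min.

8 min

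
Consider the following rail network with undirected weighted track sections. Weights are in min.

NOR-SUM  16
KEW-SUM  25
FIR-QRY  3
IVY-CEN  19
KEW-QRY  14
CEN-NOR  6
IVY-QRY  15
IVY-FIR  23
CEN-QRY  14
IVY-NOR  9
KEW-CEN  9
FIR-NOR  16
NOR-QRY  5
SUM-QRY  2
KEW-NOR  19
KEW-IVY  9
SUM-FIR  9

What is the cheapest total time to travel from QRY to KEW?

Settle nodes by increasing distance from QRY:
QRY: 0
SUM: 2  (via QRY)
FIR: 3  (via QRY)
NOR: 5  (via QRY)
CEN: 11  (via NOR)
IVY: 14  (via NOR)
KEW: 14  (via QRY)
Shortest route: QRY → KEW = 14 min.

14 min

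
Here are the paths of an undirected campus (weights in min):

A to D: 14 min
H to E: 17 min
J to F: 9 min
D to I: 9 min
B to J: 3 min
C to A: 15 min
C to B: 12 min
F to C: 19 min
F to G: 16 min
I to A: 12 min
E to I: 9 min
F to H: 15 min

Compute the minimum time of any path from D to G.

64 min

Candidate routes:
D–I–E–H–F–G: 9+9+17+15+16 = 66
D–A–C–B–J–F–G: 14+15+12+3+9+16 = 69
D–A–C–F–G: 14+15+19+16 = 64
The minimum is 64 min via D–A–C–F–G.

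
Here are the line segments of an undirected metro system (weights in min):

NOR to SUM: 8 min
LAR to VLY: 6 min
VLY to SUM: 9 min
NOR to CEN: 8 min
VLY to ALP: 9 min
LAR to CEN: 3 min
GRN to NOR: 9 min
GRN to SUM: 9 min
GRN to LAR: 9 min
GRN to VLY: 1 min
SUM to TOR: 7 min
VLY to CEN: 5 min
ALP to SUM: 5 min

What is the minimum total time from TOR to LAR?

Settle nodes by increasing distance from TOR:
TOR: 0
SUM: 7  (via TOR)
ALP: 12  (via SUM)
NOR: 15  (via SUM)
VLY: 16  (via SUM)
GRN: 16  (via SUM)
CEN: 21  (via VLY)
LAR: 22  (via VLY)
Shortest route: TOR–SUM–VLY–LAR = 22 min.

22 min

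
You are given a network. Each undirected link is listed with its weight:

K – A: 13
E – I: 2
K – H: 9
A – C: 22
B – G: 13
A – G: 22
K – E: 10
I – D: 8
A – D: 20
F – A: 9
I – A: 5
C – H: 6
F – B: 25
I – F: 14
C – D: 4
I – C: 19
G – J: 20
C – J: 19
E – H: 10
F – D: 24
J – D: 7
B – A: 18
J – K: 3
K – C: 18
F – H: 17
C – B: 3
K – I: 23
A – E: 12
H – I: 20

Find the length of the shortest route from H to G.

22

Running Dijkstra from H:
H: 0
C: 6  (via H)
B: 9  (via C)
K: 9  (via H)
D: 10  (via C)
E: 10  (via H)
I: 12  (via E)
J: 12  (via K)
A: 17  (via I)
F: 17  (via H)
G: 22  (via B)
Shortest route: H → C → B → G = 22.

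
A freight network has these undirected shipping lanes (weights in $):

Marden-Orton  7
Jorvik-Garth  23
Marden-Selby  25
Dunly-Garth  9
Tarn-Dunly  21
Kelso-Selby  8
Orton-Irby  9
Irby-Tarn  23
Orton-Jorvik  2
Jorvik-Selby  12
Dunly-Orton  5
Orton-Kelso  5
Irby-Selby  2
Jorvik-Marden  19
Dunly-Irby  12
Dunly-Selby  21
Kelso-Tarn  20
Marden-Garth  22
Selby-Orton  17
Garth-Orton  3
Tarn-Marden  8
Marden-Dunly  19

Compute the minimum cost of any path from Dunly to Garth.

$8

Running Dijkstra from Dunly:
Dunly: 0
Orton: 5  (via Dunly)
Jorvik: 7  (via Orton)
Garth: 8  (via Orton)
Shortest route: Dunly–Orton–Garth = $8.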